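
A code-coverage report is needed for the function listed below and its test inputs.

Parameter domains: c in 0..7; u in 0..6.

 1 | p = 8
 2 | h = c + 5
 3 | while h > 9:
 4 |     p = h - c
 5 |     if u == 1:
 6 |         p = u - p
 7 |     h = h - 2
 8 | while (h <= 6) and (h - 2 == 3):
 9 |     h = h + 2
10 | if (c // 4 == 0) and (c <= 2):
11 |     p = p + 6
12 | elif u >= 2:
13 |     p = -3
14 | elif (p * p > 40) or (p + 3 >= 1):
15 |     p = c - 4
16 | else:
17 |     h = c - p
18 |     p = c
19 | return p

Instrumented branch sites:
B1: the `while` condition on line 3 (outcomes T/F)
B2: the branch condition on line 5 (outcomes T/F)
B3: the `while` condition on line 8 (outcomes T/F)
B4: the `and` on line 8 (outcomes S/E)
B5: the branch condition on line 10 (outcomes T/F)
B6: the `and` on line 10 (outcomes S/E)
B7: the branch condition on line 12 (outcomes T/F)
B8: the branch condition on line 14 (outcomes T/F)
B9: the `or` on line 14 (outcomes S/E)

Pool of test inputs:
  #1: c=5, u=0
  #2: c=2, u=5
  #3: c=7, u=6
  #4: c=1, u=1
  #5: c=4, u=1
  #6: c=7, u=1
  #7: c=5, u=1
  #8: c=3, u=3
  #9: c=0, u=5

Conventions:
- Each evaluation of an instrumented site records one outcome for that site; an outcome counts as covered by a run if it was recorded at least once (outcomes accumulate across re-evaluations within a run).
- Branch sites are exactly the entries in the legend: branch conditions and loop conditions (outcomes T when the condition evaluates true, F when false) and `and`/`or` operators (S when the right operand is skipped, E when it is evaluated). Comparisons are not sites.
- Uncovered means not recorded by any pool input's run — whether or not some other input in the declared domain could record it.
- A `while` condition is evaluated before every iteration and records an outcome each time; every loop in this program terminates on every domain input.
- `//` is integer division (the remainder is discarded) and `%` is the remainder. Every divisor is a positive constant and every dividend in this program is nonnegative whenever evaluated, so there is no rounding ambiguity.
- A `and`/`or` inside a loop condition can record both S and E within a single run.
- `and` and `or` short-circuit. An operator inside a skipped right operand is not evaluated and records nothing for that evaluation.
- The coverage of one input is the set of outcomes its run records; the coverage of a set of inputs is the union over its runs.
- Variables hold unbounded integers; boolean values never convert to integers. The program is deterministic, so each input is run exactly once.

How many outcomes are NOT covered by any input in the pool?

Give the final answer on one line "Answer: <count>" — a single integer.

#1 (c=5, u=0) -> B1->T, B2->F, B1->F, B4->S, B3->F, B6->S, B5->F, B7->F, B9->E, B8->T; covered: B1=T, B1=F, B2=F, B3=F, B4=S, B5=F, B6=S, B7=F, B8=T, B9=E
#2 (c=2, u=5) -> B1->F, B4->S, B3->F, B6->E, B5->T; covered: B1=F, B3=F, B4=S, B5=T, B6=E
#3 (c=7, u=6) -> B1->T, B2->F, B1->T, B2->F, B1->F, B4->S, B3->F, B6->S, B5->F, B7->T; covered: B1=T, B1=F, B2=F, B3=F, B4=S, B5=F, B6=S, B7=T
#4 (c=1, u=1) -> B1->F, B4->E, B3->F, B6->E, B5->T; covered: B1=F, B3=F, B4=E, B5=T, B6=E
#5 (c=4, u=1) -> B1->F, B4->S, B3->F, B6->S, B5->F, B7->F, B9->S, B8->T; covered: B1=F, B3=F, B4=S, B5=F, B6=S, B7=F, B8=T, B9=S
#6 (c=7, u=1) -> B1->T, B2->T, B1->T, B2->T, B1->F, B4->S, B3->F, B6->S, B5->F, B7->F, B9->E, B8->T; covered: B1=T, B1=F, B2=T, B3=F, B4=S, B5=F, B6=S, B7=F, B8=T, B9=E
#7 (c=5, u=1) -> B1->T, B2->T, B1->F, B4->S, B3->F, B6->S, B5->F, B7->F, B9->E, B8->F; covered: B1=T, B1=F, B2=T, B3=F, B4=S, B5=F, B6=S, B7=F, B8=F, B9=E
#8 (c=3, u=3) -> B1->F, B4->S, B3->F, B6->E, B5->F, B7->T; covered: B1=F, B3=F, B4=S, B5=F, B6=E, B7=T
#9 (c=0, u=5) -> B1->F, B4->E, B3->T, B4->S, B3->F, B6->E, B5->T; covered: B1=F, B3=T, B3=F, B4=S, B4=E, B5=T, B6=E
union over the pool: B1=T, B1=F, B2=T, B2=F, B3=T, B3=F, B4=S, B4=E, B5=T, B5=F, B6=S, B6=E, B7=T, B7=F, B8=T, B8=F, B9=S, B9=E
uncovered (0 of 18): none

Answer: 0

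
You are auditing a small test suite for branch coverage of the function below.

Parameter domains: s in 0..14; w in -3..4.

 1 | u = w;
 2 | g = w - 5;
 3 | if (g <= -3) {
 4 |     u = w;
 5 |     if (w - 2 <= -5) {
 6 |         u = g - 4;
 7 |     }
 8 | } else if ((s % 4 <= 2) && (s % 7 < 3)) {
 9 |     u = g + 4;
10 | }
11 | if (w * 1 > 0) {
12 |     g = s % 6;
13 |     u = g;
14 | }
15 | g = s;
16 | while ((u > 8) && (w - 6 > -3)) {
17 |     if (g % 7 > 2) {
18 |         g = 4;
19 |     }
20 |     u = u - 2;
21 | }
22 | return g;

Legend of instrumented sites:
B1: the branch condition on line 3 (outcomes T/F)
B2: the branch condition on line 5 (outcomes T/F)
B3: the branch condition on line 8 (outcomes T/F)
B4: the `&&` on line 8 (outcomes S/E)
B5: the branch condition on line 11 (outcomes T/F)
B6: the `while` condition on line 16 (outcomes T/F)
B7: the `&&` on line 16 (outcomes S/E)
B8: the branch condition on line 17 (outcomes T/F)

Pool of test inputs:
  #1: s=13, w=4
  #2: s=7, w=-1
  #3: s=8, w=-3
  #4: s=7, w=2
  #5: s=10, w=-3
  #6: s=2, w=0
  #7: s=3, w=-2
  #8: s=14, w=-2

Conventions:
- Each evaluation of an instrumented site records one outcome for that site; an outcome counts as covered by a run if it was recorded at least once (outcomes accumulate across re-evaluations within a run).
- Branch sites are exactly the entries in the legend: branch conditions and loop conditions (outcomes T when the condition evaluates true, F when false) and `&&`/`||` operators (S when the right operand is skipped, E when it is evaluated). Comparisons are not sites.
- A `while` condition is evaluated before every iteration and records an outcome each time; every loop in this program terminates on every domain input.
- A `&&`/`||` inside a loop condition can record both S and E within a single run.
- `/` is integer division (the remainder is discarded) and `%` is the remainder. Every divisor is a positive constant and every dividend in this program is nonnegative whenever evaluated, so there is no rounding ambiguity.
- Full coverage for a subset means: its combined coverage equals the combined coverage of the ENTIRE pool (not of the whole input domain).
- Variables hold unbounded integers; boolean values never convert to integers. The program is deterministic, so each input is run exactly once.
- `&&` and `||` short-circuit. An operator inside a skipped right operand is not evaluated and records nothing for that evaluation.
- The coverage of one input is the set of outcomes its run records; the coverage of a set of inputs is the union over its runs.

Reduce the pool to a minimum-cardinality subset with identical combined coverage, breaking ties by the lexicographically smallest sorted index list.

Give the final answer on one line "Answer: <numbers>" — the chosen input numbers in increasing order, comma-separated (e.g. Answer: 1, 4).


run #1 (s=13, w=4) runs B1->F, B4->E, B3->F, B5->T, B7->S, B6->F; records B1=F, B3=F, B4=E, B5=T, B6=F, B7=S
run #2 (s=7, w=-1) runs B1->T, B2->F, B5->F, B7->S, B6->F; records B1=T, B2=F, B5=F, B6=F, B7=S
run #3 (s=8, w=-3) runs B1->T, B2->T, B5->F, B7->S, B6->F; records B1=T, B2=T, B5=F, B6=F, B7=S
run #4 (s=7, w=2) runs B1->T, B2->F, B5->T, B7->S, B6->F; records B1=T, B2=F, B5=T, B6=F, B7=S
run #5 (s=10, w=-3) runs B1->T, B2->T, B5->F, B7->S, B6->F; records B1=T, B2=T, B5=F, B6=F, B7=S
run #6 (s=2, w=0) runs B1->T, B2->F, B5->F, B7->S, B6->F; records B1=T, B2=F, B5=F, B6=F, B7=S
run #7 (s=3, w=-2) runs B1->T, B2->F, B5->F, B7->S, B6->F; records B1=T, B2=F, B5=F, B6=F, B7=S
run #8 (s=14, w=-2) runs B1->T, B2->F, B5->F, B7->S, B6->F; records B1=T, B2=F, B5=F, B6=F, B7=S
the full pool covers 10 outcomes: B1=T, B1=F, B2=T, B2=F, B3=F, B4=E, B5=T, B5=F, B6=F, B7=S
checked all size-1 subsets: none covers 10 outcomes (max 6/10)
checked all size-2 subsets: none covers 10 outcomes (max 9/10)
the canonical winner is {1, 2, 3}: size 3, full 10-outcome coverage, earliest index list among size-3 covers
Answer: 1, 2, 3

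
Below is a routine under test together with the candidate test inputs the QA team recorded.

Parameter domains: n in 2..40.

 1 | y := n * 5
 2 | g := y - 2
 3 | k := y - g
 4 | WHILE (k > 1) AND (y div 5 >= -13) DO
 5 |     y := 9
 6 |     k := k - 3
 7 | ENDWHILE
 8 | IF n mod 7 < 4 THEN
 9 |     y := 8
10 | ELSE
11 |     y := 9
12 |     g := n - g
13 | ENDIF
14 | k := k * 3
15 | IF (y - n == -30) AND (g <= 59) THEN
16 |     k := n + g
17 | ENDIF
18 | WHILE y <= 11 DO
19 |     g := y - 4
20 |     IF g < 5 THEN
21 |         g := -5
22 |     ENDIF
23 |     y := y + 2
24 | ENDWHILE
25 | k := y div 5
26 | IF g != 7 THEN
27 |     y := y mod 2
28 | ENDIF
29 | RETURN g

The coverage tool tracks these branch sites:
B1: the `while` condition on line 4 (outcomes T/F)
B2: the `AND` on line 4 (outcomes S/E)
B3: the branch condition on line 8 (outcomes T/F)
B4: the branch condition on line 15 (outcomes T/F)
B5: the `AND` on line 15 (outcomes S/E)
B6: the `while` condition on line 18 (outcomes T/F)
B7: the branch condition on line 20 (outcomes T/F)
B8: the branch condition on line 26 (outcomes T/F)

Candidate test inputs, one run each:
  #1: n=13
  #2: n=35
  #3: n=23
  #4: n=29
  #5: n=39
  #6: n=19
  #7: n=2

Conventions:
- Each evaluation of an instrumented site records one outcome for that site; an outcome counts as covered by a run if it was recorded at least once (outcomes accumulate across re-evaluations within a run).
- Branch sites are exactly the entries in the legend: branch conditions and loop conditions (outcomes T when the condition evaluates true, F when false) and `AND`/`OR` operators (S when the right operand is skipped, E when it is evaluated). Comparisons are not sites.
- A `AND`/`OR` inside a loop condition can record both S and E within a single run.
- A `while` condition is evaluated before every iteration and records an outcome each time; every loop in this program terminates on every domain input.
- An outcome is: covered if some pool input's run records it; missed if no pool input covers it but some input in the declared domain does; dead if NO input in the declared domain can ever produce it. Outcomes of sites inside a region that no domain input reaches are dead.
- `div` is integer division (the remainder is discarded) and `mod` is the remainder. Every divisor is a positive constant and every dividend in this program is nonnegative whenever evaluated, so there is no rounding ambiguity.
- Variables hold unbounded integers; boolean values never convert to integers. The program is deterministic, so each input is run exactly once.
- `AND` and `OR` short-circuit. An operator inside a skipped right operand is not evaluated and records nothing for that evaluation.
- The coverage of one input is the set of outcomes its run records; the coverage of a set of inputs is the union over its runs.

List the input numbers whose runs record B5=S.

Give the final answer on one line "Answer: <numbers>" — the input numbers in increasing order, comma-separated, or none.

input #1 (n=13): covers B5=S
input #2 (n=35): covers B5=S
input #3 (n=23): covers B5=S
input #4 (n=29): covers B5=S
input #5 (n=39): misses B5=S
input #6 (n=19): covers B5=S
input #7 (n=2): covers B5=S

Answer: 1, 2, 3, 4, 6, 7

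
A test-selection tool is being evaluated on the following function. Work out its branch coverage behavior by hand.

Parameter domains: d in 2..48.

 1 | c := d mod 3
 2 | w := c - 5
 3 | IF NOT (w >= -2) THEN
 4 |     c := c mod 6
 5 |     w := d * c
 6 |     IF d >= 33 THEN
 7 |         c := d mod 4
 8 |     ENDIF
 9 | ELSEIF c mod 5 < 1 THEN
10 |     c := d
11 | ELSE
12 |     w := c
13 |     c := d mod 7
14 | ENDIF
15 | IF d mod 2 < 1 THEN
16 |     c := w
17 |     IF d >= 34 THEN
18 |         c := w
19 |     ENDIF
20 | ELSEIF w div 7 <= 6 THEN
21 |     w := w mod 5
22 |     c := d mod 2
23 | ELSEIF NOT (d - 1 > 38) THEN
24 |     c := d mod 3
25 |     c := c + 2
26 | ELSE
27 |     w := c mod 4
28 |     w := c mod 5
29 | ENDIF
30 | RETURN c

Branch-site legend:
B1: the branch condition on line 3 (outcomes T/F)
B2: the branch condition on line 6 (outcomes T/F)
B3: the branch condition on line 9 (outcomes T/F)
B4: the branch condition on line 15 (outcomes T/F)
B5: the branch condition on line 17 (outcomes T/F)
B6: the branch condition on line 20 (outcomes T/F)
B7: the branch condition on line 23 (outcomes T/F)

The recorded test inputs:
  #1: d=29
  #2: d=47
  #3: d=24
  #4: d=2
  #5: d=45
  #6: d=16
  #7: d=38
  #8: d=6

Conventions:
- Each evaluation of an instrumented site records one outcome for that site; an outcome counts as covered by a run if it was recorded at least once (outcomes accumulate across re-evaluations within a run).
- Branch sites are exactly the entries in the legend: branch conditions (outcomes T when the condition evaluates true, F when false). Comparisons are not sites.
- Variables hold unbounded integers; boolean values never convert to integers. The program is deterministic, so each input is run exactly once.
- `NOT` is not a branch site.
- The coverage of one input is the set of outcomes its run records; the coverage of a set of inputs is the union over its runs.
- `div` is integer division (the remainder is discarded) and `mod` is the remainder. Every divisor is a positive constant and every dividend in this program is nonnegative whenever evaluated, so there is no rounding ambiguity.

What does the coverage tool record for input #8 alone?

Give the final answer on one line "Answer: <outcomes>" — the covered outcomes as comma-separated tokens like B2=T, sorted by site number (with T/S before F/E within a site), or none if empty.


Running input #8 (d=6), event by event:
  B1->T, B2->F, B4->T, B5->F
collecting distinct outcomes: B1=T, B2=F, B4=T, B5=F
Answer: B1=T, B2=F, B4=T, B5=F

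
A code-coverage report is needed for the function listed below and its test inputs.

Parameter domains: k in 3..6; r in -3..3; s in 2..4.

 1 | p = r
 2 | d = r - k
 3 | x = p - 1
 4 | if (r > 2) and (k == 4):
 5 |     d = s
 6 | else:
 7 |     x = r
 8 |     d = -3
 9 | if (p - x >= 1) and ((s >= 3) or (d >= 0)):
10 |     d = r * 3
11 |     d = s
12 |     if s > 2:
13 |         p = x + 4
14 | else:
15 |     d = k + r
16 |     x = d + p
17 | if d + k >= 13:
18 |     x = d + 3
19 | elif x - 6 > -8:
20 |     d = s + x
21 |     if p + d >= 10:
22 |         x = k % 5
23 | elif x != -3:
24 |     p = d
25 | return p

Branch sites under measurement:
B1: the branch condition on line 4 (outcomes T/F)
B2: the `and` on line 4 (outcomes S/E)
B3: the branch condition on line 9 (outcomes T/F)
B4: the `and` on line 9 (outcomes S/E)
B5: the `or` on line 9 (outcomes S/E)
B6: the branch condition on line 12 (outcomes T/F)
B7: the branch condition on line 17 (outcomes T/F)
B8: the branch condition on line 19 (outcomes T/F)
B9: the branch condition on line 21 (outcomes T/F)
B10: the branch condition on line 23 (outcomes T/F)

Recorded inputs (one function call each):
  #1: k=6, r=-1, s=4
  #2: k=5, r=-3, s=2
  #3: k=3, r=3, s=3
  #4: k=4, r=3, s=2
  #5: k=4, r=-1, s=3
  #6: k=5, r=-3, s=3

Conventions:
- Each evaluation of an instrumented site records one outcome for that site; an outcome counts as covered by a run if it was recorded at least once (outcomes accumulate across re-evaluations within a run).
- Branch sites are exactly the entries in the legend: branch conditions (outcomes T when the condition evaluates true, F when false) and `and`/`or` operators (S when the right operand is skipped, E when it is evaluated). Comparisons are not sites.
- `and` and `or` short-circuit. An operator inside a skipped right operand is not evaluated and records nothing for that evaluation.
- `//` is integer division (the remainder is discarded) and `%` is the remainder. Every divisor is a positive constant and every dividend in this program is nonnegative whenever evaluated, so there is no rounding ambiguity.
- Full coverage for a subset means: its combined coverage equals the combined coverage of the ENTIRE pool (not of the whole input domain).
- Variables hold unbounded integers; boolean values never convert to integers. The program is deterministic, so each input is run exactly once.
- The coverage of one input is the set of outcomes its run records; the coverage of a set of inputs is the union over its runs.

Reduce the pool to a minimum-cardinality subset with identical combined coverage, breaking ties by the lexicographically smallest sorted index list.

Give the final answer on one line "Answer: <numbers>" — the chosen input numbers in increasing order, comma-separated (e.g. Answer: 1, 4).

input #1 (k=6, r=-1, s=4): covers B1=F, B2=S, B3=F, B4=S, B7=F, B8=T, B9=F
input #2 (k=5, r=-3, s=2): covers B1=F, B2=S, B3=F, B4=S, B7=F, B8=T, B9=F
input #3 (k=3, r=3, s=3): covers B1=F, B2=E, B3=F, B4=S, B7=F, B8=T, B9=T
input #4 (k=4, r=3, s=2): covers B1=T, B2=E, B3=T, B4=E, B5=E, B6=F, B7=F, B8=T, B9=F
input #5 (k=4, r=-1, s=3): covers B1=F, B2=S, B3=F, B4=S, B7=F, B8=T, B9=F
input #6 (k=5, r=-3, s=3): covers B1=F, B2=S, B3=F, B4=S, B7=F, B8=T, B9=F
pool-wide coverage (14 outcomes): B1=T, B1=F, B2=S, B2=E, B3=T, B3=F, B4=S, B4=E, B5=E, B6=F, B7=F, B8=T, B9=T, B9=F
size 1 is not enough: best union over all size-1 subsets is 9/14
size 2 is not enough: best union over all size-2 subsets is 13/14
size 3: inputs {1, 3, 4} cover all 14 outcomes, and no lexicographically smaller subset of this size does

Answer: 1, 3, 4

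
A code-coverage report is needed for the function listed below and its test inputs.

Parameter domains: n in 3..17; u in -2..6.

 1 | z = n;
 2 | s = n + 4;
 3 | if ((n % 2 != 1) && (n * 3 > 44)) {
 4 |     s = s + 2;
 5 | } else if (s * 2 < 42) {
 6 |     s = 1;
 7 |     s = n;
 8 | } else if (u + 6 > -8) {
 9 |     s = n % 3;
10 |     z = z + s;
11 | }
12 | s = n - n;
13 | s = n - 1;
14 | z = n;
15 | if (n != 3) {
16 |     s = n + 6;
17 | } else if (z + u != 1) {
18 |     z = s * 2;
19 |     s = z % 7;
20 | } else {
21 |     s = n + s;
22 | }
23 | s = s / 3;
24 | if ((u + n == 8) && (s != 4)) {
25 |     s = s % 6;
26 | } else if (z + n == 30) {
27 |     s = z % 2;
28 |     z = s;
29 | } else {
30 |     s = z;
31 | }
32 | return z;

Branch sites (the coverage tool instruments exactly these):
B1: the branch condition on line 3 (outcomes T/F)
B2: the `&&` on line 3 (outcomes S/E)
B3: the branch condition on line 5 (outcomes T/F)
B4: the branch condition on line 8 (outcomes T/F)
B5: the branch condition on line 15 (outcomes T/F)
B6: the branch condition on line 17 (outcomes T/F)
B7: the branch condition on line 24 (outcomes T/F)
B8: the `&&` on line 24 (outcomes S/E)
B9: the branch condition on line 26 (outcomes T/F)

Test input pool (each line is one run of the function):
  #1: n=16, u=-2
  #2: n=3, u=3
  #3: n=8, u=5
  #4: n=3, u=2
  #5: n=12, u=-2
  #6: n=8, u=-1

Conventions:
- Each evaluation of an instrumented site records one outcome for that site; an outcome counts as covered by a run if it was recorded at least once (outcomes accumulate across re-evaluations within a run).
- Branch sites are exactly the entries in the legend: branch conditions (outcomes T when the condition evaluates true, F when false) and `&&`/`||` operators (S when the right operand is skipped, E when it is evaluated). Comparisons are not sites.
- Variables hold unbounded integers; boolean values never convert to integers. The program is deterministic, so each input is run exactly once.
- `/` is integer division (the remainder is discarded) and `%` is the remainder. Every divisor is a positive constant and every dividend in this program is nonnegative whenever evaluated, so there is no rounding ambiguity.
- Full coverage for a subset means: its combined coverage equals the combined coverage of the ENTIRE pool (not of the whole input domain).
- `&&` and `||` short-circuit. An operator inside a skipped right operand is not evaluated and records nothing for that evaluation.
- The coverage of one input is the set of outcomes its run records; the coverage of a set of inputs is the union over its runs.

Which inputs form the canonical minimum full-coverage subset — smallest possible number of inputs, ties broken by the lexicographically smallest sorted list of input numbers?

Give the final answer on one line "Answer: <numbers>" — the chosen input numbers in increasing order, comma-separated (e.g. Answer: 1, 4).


test 1 (n=16, u=-2) hits B1=T, B2=E, B5=T, B7=F, B8=S, B9=F
test 2 (n=3, u=3) hits B1=F, B2=S, B3=T, B5=F, B6=T, B7=F, B8=S, B9=F
test 3 (n=8, u=5) hits B1=F, B2=E, B3=T, B5=T, B7=F, B8=S, B9=F
test 4 (n=3, u=2) hits B1=F, B2=S, B3=T, B5=F, B6=T, B7=F, B8=S, B9=F
test 5 (n=12, u=-2) hits B1=F, B2=E, B3=T, B5=T, B7=F, B8=S, B9=F
test 6 (n=8, u=-1) hits B1=F, B2=E, B3=T, B5=T, B7=F, B8=S, B9=F
the full pool covers 11 outcomes: B1=T, B1=F, B2=S, B2=E, B3=T, B5=T, B5=F, B6=T, B7=F, B8=S, B9=F
checked all size-1 subsets: none covers 11 outcomes (max 8/11)
the canonical winner is {1, 2}: size 2, full 11-outcome coverage, earliest index list among size-2 covers
Answer: 1, 2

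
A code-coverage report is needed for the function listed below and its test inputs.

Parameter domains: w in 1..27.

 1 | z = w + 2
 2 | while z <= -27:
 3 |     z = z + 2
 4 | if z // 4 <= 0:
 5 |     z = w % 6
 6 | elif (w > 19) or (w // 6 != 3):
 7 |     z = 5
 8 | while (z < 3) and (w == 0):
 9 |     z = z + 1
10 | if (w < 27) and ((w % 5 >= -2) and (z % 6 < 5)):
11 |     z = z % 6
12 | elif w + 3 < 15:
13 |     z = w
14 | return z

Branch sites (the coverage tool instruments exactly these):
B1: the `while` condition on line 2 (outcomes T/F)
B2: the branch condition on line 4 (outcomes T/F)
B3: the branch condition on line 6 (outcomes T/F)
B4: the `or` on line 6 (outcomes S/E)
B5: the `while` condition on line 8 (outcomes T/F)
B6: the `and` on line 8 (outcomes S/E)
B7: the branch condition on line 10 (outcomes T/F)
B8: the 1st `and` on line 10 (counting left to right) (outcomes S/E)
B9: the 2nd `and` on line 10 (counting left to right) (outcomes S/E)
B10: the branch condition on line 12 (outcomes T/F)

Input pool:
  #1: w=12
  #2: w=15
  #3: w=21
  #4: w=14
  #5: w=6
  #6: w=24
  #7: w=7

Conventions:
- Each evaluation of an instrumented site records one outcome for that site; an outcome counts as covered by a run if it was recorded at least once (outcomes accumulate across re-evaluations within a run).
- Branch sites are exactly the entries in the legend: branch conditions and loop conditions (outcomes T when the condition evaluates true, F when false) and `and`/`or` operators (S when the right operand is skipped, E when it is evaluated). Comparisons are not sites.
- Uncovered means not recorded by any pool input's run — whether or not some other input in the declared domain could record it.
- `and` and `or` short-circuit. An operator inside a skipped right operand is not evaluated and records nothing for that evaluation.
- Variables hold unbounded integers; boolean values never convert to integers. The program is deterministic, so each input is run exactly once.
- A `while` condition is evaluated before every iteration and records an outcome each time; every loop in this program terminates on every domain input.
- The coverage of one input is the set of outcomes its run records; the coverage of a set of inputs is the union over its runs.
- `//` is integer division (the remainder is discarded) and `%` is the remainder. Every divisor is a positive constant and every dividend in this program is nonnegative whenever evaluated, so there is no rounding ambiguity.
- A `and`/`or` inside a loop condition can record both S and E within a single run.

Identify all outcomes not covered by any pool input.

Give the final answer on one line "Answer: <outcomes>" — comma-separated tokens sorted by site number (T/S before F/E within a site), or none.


input #1, w=12: events B1->F, B2->F, B4->E, B3->T, B6->S, B5->F, B8->E, B9->E, B7->F, B10->F; outcomes B1=F, B2=F, B3=T, B4=E, B5=F, B6=S, B7=F, B8=E, B9=E, B10=F
input #2, w=15: events B1->F, B2->F, B4->E, B3->T, B6->S, B5->F, B8->E, B9->E, B7->F, B10->F; outcomes B1=F, B2=F, B3=T, B4=E, B5=F, B6=S, B7=F, B8=E, B9=E, B10=F
input #3, w=21: events B1->F, B2->F, B4->S, B3->T, B6->S, B5->F, B8->E, B9->E, B7->F, B10->F; outcomes B1=F, B2=F, B3=T, B4=S, B5=F, B6=S, B7=F, B8=E, B9=E, B10=F
input #4, w=14: events B1->F, B2->F, B4->E, B3->T, B6->S, B5->F, B8->E, B9->E, B7->F, B10->F; outcomes B1=F, B2=F, B3=T, B4=E, B5=F, B6=S, B7=F, B8=E, B9=E, B10=F
input #5, w=6: events B1->F, B2->F, B4->E, B3->T, B6->S, B5->F, B8->E, B9->E, B7->F, B10->T; outcomes B1=F, B2=F, B3=T, B4=E, B5=F, B6=S, B7=F, B8=E, B9=E, B10=T
input #6, w=24: events B1->F, B2->F, B4->S, B3->T, B6->S, B5->F, B8->E, B9->E, B7->F, B10->F; outcomes B1=F, B2=F, B3=T, B4=S, B5=F, B6=S, B7=F, B8=E, B9=E, B10=F
input #7, w=7: events B1->F, B2->F, B4->E, B3->T, B6->S, B5->F, B8->E, B9->E, B7->F, B10->T; outcomes B1=F, B2=F, B3=T, B4=E, B5=F, B6=S, B7=F, B8=E, B9=E, B10=T
union over the pool: B1=F, B2=F, B3=T, B4=S, B4=E, B5=F, B6=S, B7=F, B8=E, B9=E, B10=T, B10=F
uncovered (8 of 20): B1=T, B2=T, B3=F, B5=T, B6=E, B7=T, B8=S, B9=S
Answer: B1=T, B2=T, B3=F, B5=T, B6=E, B7=T, B8=S, B9=S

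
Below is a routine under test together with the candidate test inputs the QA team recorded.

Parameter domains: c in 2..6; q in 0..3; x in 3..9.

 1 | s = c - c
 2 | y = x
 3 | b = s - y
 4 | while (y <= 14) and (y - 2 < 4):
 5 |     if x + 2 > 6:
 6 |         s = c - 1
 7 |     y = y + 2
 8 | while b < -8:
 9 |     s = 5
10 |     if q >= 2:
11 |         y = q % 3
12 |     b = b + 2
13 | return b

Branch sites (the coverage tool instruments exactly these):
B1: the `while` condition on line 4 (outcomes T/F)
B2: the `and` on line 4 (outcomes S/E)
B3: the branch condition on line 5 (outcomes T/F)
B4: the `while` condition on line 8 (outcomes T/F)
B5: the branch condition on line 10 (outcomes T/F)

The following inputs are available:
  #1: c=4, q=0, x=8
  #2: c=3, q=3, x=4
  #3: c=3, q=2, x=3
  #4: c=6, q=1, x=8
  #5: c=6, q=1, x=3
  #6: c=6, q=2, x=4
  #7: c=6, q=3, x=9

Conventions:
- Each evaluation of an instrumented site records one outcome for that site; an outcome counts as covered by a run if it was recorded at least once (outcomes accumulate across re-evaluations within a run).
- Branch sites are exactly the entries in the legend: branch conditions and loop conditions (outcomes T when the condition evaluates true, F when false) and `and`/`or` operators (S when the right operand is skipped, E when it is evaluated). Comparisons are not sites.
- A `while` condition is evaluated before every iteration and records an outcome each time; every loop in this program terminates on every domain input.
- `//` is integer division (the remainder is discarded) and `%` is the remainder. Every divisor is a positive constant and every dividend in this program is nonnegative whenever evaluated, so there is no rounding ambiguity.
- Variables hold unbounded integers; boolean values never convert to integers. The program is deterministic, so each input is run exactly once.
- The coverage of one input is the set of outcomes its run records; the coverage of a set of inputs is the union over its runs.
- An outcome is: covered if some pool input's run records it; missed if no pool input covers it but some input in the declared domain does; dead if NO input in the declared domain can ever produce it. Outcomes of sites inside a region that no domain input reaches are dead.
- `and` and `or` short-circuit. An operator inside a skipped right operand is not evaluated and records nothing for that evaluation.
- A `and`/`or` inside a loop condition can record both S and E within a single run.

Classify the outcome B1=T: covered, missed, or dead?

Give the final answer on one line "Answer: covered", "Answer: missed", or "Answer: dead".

B1=T is recorded by pool input(s) 2, 3, 5, 6 -> covered

Answer: covered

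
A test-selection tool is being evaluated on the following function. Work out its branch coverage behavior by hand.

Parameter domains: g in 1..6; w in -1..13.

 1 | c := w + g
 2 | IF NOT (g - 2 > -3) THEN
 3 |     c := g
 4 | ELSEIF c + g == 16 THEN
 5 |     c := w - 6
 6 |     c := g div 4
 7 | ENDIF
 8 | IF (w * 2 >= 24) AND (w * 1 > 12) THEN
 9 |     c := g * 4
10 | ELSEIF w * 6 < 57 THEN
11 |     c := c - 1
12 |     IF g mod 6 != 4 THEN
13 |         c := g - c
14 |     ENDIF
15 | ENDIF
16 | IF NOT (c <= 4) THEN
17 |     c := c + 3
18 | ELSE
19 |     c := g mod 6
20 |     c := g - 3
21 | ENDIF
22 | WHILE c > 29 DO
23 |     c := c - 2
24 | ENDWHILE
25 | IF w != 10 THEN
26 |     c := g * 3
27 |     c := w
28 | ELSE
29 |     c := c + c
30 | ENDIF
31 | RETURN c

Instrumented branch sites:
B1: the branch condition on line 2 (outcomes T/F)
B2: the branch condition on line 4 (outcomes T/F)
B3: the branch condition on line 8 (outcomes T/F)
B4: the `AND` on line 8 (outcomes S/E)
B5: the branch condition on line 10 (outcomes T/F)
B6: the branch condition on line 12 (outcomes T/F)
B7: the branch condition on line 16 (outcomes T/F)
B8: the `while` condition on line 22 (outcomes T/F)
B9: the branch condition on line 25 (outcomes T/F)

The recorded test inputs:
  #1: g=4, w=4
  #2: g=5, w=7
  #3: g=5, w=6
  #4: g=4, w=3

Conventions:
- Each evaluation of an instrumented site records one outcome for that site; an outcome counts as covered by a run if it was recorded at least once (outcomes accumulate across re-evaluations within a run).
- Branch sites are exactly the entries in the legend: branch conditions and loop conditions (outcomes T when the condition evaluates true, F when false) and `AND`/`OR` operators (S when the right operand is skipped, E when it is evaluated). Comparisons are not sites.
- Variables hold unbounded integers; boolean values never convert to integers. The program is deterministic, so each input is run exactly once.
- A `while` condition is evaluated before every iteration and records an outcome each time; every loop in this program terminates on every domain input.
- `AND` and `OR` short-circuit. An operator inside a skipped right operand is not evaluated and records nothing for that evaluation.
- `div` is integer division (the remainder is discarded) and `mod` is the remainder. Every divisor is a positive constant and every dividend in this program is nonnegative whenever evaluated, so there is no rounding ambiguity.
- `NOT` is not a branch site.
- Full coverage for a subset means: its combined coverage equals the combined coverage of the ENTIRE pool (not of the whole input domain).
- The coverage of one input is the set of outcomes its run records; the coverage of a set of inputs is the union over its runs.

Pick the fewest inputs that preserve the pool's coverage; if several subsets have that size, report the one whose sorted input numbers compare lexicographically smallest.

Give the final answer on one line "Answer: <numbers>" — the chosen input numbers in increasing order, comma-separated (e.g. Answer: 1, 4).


input #1, g=4, w=4: events B1->F, B2->F, B4->S, B3->F, B5->T, B6->F, B7->T, B8->F, B9->T; outcomes B1=F, B2=F, B3=F, B4=S, B5=T, B6=F, B7=T, B8=F, B9=T
input #2, g=5, w=7: events B1->F, B2->F, B4->S, B3->F, B5->T, B6->T, B7->F, B8->F, B9->T; outcomes B1=F, B2=F, B3=F, B4=S, B5=T, B6=T, B7=F, B8=F, B9=T
input #3, g=5, w=6: events B1->F, B2->T, B4->S, B3->F, B5->T, B6->T, B7->T, B8->F, B9->T; outcomes B1=F, B2=T, B3=F, B4=S, B5=T, B6=T, B7=T, B8=F, B9=T
input #4, g=4, w=3: events B1->F, B2->F, B4->S, B3->F, B5->T, B6->F, B7->T, B8->F, B9->T; outcomes B1=F, B2=F, B3=F, B4=S, B5=T, B6=F, B7=T, B8=F, B9=T
union over all inputs: B1=F, B2=T, B2=F, B3=F, B4=S, B5=T, B6=T, B6=F, B7=T, B7=F, B8=F, B9=T (12 outcomes)
every size-1 subset falls short of the 12 outcomes (best: 9/12)
every size-2 subset falls short of the 12 outcomes (best: 11/12)
size 3: inputs {1, 2, 3} cover all 12 outcomes, and no lexicographically smaller subset of this size does
Answer: 1, 2, 3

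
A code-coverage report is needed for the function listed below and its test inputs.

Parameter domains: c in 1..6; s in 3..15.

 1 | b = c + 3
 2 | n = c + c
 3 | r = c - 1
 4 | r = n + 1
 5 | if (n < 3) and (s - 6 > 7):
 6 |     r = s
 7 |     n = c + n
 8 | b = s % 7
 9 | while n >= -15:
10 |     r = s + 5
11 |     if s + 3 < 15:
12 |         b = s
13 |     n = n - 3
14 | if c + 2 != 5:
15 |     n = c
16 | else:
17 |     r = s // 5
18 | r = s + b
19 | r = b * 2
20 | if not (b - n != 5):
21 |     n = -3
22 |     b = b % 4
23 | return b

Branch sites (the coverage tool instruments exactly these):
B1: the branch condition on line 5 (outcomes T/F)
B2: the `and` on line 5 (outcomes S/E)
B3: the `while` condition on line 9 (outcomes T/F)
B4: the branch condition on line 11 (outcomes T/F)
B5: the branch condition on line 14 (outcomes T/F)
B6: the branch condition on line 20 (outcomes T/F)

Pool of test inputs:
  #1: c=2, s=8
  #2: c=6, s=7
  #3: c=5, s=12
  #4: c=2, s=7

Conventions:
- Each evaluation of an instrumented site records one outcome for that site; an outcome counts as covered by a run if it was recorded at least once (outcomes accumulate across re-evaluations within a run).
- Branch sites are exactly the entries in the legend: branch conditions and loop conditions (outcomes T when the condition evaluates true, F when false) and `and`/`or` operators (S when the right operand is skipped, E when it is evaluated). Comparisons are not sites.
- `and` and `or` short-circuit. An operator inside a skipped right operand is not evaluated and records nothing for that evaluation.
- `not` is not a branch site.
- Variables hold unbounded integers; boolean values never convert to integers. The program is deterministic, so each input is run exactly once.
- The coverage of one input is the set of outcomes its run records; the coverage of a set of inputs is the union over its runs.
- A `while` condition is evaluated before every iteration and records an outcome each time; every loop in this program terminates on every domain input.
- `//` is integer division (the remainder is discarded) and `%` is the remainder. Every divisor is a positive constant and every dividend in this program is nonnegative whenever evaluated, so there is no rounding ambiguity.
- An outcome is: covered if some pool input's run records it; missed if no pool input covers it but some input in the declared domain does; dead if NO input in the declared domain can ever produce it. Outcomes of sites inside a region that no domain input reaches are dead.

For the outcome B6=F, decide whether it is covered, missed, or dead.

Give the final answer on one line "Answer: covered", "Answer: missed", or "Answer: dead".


B6=F is recorded by pool input(s) 1, 2, 3 -> covered
Answer: covered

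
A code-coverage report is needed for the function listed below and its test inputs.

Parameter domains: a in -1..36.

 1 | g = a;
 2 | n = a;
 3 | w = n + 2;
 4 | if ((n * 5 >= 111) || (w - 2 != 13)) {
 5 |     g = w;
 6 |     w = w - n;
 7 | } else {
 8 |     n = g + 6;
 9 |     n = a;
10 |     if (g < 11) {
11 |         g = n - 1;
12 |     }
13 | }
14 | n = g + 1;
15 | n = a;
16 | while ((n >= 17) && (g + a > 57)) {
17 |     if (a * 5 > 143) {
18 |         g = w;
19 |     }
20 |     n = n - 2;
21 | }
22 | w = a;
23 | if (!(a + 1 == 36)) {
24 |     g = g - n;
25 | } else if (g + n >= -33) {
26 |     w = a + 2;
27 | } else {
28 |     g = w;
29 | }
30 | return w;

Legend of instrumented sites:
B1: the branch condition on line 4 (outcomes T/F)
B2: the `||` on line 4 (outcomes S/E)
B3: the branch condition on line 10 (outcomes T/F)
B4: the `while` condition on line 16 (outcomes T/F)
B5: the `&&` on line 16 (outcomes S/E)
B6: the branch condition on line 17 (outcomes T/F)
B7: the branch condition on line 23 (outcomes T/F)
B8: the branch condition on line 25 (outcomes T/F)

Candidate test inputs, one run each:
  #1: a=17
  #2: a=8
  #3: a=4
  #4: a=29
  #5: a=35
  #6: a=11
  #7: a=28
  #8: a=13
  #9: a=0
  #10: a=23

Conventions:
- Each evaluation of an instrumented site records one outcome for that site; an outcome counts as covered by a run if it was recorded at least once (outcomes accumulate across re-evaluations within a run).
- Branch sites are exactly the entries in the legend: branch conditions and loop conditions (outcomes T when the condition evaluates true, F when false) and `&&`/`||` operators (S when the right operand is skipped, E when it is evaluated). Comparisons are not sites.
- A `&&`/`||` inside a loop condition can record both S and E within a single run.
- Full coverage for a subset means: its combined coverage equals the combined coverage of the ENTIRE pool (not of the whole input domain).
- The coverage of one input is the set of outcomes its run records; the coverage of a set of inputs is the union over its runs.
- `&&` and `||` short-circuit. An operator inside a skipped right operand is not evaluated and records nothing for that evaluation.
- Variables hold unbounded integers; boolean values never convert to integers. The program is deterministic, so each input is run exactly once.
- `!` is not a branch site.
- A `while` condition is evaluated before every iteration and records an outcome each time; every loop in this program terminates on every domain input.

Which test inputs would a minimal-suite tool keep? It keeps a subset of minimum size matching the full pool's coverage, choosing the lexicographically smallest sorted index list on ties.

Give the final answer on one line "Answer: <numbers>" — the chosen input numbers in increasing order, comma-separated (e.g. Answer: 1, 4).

input #1 (a=17): events B2->E, B1->T, B5->E, B4->F, B7->T; covers B1=T, B2=E, B4=F, B5=E, B7=T
input #2 (a=8): events B2->E, B1->T, B5->S, B4->F, B7->T; covers B1=T, B2=E, B4=F, B5=S, B7=T
input #3 (a=4): events B2->E, B1->T, B5->S, B4->F, B7->T; covers B1=T, B2=E, B4=F, B5=S, B7=T
input #4 (a=29): events B2->S, B1->T, B5->E, B4->T, B6->T, B5->E, B4->F, B7->T; covers B1=T, B2=S, B4=T, B4=F, B5=E, B6=T, B7=T
input #5 (a=35): events B2->S, B1->T, B5->E, B4->T, B6->T, B5->E, B4->F, B7->F, B8->T; covers B1=T, B2=S, B4=T, B4=F, B5=E, B6=T, B7=F, B8=T
input #6 (a=11): events B2->E, B1->T, B5->S, B4->F, B7->T; covers B1=T, B2=E, B4=F, B5=S, B7=T
input #7 (a=28): events B2->S, B1->T, B5->E, B4->T, B6->F, B5->E, B4->T, B6->F, B5->E, B4->T, B6->F, B5->E, B4->T, B6->F, ...; covers B1=T, B2=S, B4=T, B4=F, B5=S, B5=E, B6=F, B7=T
input #8 (a=13): events B2->E, B1->F, B3->F, B5->S, B4->F, B7->T; covers B1=F, B2=E, B3=F, B4=F, B5=S, B7=T
input #9 (a=0): events B2->E, B1->T, B5->S, B4->F, B7->T; covers B1=T, B2=E, B4=F, B5=S, B7=T
input #10 (a=23): events B2->S, B1->T, B5->E, B4->F, B7->T; covers B1=T, B2=S, B4=F, B5=E, B7=T
pool-wide coverage (14 outcomes): B1=T, B1=F, B2=S, B2=E, B3=F, B4=T, B4=F, B5=S, B5=E, B6=T, B6=F, B7=T, B7=F, B8=T
size 1 is not enough: best union over all size-1 subsets is 8/14
size 2 is not enough: best union over all size-2 subsets is 13/14
at size 3, {5, 7, 8} reaches all 14 outcomes; every lexicographically earlier size-3 subset fails

Answer: 5, 7, 8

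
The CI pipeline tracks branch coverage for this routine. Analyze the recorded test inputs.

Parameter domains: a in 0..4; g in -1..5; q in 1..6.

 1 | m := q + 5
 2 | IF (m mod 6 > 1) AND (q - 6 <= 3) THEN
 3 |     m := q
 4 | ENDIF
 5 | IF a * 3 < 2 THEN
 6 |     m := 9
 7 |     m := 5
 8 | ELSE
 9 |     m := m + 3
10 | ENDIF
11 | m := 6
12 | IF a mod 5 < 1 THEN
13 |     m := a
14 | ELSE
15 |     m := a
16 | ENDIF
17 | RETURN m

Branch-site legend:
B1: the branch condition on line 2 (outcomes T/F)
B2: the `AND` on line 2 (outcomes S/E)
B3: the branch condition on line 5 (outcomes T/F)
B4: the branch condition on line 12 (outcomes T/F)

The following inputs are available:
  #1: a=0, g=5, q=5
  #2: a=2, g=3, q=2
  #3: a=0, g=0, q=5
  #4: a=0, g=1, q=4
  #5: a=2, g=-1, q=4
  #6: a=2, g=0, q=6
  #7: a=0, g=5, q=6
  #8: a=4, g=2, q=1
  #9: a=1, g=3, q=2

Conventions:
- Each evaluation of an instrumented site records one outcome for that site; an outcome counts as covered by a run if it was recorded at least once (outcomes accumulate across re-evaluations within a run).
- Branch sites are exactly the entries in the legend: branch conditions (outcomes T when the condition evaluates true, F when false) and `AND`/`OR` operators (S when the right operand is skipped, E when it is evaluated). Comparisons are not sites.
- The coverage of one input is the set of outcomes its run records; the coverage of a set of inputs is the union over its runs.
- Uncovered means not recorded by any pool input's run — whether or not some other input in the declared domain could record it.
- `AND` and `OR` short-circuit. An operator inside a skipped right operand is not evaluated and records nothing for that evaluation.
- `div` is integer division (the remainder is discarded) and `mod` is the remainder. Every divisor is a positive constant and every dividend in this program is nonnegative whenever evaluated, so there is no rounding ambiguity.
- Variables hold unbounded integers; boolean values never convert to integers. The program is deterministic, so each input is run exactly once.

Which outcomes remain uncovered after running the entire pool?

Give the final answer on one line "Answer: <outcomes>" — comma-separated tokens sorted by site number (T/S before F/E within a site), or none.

#1 (a=0, g=5, q=5) -> B2->E, B1->T, B3->T, B4->T; covered: B1=T, B2=E, B3=T, B4=T
#2 (a=2, g=3, q=2) -> B2->S, B1->F, B3->F, B4->F; covered: B1=F, B2=S, B3=F, B4=F
#3 (a=0, g=0, q=5) -> B2->E, B1->T, B3->T, B4->T; covered: B1=T, B2=E, B3=T, B4=T
#4 (a=0, g=1, q=4) -> B2->E, B1->T, B3->T, B4->T; covered: B1=T, B2=E, B3=T, B4=T
#5 (a=2, g=-1, q=4) -> B2->E, B1->T, B3->F, B4->F; covered: B1=T, B2=E, B3=F, B4=F
#6 (a=2, g=0, q=6) -> B2->E, B1->T, B3->F, B4->F; covered: B1=T, B2=E, B3=F, B4=F
#7 (a=0, g=5, q=6) -> B2->E, B1->T, B3->T, B4->T; covered: B1=T, B2=E, B3=T, B4=T
#8 (a=4, g=2, q=1) -> B2->S, B1->F, B3->F, B4->F; covered: B1=F, B2=S, B3=F, B4=F
#9 (a=1, g=3, q=2) -> B2->S, B1->F, B3->F, B4->F; covered: B1=F, B2=S, B3=F, B4=F
union over the pool: B1=T, B1=F, B2=S, B2=E, B3=T, B3=F, B4=T, B4=F
uncovered (0 of 8): none

Answer: none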